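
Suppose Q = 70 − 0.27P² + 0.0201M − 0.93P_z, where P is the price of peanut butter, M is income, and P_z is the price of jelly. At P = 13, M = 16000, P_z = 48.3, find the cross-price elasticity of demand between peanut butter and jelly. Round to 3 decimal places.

-0.149

At the given point, Q = 70 − 0.27(13)² + 0.0201(16000) − 0.93(48.3) = 70 − 45.63 + 321.6 − 44.919 = 301.051.
∂Q/∂P_z = −0.93, so E_xy = -0.93·(48.3/301.051) ≈ -0.149.
E_xy < 0: the goods are complements.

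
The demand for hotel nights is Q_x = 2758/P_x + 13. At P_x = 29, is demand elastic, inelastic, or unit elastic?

At P_x = 29, Q_x = 108.1034.
dQ_x/dP_x = −2758/P_x² = −3.2794.
Point elasticity E = (dQ_x/dP_x)·(P_x/Q_x) = -3.2794 × 29/108.1034 ≈ -0.880.
|E| ≈ 0.880 < 1, so demand is inelastic.

inelastic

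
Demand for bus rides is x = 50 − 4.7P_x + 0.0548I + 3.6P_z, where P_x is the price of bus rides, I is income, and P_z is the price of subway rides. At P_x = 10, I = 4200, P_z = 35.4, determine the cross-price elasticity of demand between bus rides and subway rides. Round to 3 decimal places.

Substituting, x = 50 − 4.7(10) + 0.0548(4200) + 3.6(35.4) = 50 − 47 + 230.16 + 127.44 = 360.6.
∂x/∂P_z = +3.6, so E_xy = 3.6·(35.4/360.6) ≈ 0.353.
E_xy > 0: the goods are substitutes.

0.353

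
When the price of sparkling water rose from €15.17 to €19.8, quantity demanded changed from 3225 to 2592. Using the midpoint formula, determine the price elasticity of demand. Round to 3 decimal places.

%ΔQ = (2592 − 3225)/[(3225 + 2592)/2] = -633/2908.5 ≈ -0.2176.
%ΔP = (19.8 − 15.17)/[(15.17 + 19.8)/2] = 4.63/17.485 ≈ 0.2648.
Arc elasticity E = %ΔQ/%ΔP ≈ -0.2176/0.2648 ≈ -0.822.
|E| < 1: demand is inelastic over this range.

-0.822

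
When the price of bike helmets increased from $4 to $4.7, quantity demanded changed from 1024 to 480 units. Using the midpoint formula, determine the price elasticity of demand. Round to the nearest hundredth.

%ΔQ = (480 − 1024)/[(1024 + 480)/2] = -544/752 ≈ -0.7234.
%Δp = (4.7 − 4)/[(4 + 4.7)/2] = 0.7/4.35 ≈ 0.1609.
Arc elasticity E = %ΔQ/%Δp ≈ -0.7234/0.1609 ≈ -4.50.
|E| > 1: demand is elastic over this range.

-4.50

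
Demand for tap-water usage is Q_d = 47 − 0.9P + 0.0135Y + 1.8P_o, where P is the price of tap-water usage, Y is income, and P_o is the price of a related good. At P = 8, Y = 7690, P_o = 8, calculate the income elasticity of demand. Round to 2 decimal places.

First evaluate Q_d: 47 − 0.9(8) + 0.0135(7690) + 1.8(8) = 47 − 7.2 + 103.815 + 14.4 = 158.015.
∂Q_d/∂Y = +0.0135, so E_I = 0.0135·(7690/158.015) ≈ 0.66.
E_I ∈ (0,1): normal good (necessity).

0.66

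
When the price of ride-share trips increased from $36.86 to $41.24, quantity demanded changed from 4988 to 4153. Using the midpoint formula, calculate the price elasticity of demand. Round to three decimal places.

%Δq = (4153 − 4988)/[(4988 + 4153)/2] = -835/4570.5 ≈ -0.1827.
%Δp = (41.24 − 36.86)/[(36.86 + 41.24)/2] = 4.38/39.05 ≈ 0.1122.
Arc elasticity E = %Δq/%Δp ≈ -0.1827/0.1122 ≈ -1.629.
|E| > 1: demand is elastic over this range.

-1.629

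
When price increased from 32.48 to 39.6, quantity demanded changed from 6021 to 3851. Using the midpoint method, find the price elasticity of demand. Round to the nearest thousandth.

-2.225

%ΔQ = (3851 − 6021)/[(6021 + 3851)/2] = -2170/4936 ≈ -0.4396.
%Δp = (39.6 − 32.48)/[(32.48 + 39.6)/2] = 7.12/36.04 ≈ 0.1976.
Arc elasticity E = %ΔQ/%Δp ≈ -0.4396/0.1976 ≈ -2.225.
|E| > 1: demand is elastic over this range.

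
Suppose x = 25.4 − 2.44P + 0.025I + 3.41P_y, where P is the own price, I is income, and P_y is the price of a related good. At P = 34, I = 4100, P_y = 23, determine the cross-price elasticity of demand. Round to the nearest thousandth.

0.636

Evaluating quantity at (P, I, P_y) gives x = 25.4 − 2.44(34) + 0.025(4100) + 3.41(23) = 25.4 − 82.96 + 102.5 + 78.43 = 123.37.
∂x/∂P_y = +3.41, so E_xy = 3.41·(23/123.37) ≈ 0.636.
E_xy > 0: the goods are substitutes.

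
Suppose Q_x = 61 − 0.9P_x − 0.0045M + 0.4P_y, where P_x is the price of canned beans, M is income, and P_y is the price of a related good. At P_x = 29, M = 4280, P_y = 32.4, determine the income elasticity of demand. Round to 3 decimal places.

Q_x = 61 − 0.9(29) − 0.0045(4280) + 0.4(32.4) = 61 − 26.1 − 19.26 + 12.96 = 28.6.
∂Q_x/∂M = −0.0045, so E_I = -0.0045·(4280/28.6) ≈ -0.673.
E_I < 0: inferior good.

-0.673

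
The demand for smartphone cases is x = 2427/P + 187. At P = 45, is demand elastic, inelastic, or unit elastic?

At P = 45, x = 240.9333.
dx/dP = −2427/P² = −1.1985.
Point elasticity E = (dx/dP)·(P/x) = -1.1985 × 45/240.9333 ≈ -0.224.
|E| ≈ 0.224 < 1, so demand is inelastic.

inelastic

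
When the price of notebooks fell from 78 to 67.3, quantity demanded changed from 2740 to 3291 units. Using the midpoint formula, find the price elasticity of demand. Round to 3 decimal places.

%ΔQ = (3291 − 2740)/[(2740 + 3291)/2] = 551/3015.5 ≈ 0.1827.
%Δp = (67.3 − 78)/[(78 + 67.3)/2] = -10.7/72.65 ≈ -0.1473.
Arc elasticity E = %ΔQ/%Δp ≈ 0.1827/-0.1473 ≈ -1.241.
|E| > 1: demand is elastic over this range.

-1.241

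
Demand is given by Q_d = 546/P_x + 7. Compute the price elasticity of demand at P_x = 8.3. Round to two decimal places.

At P_x = 8.3, Q_d = 72.7831.
dQ_d/dP_x = −546/P_x² = −7.9257.
Point elasticity E = (dQ_d/dP_x)·(P_x/Q_d) = -7.9257 × 8.3/72.7831 ≈ -0.90.
|E| < 1, so demand is inelastic at this price.

-0.90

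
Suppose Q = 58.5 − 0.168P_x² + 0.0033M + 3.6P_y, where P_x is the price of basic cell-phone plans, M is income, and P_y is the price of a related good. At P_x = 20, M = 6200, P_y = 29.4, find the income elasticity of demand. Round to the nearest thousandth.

0.174

At the given point, Q = 58.5 − 0.168(20)² + 0.0033(6200) + 3.6(29.4) = 58.5 − 67.2 + 20.46 + 105.84 = 117.6.
∂Q/∂M = +0.0033, so E_I = 0.0033·(6200/117.6) ≈ 0.174.
E_I ∈ (0,1): normal good (necessity).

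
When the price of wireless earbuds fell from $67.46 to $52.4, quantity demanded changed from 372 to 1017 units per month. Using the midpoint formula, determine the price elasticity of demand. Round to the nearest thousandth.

-3.696

%Δq = (1017 − 372)/[(372 + 1017)/2] = 645/694.5 ≈ 0.9287.
%Δp = (52.4 − 67.46)/[(67.46 + 52.4)/2] = -15.06/59.93 ≈ -0.2513.
Arc elasticity E = %Δq/%Δp ≈ 0.9287/-0.2513 ≈ -3.696.
|E| > 1: demand is elastic over this range.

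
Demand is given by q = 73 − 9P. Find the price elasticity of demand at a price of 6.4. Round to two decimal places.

At P = 6.4, q = 15.4.
dq/dP = −9.
Point elasticity E = (dq/dP)·(P/q) = -9 × 6.4/15.4 ≈ -3.74.
|E| > 1, so demand is elastic at this price.

-3.74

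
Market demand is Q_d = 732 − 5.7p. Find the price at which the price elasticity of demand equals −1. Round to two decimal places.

64.21

For linear demand Q_d = a − bp, E = −bp/(a − bp). |E| = 1 ⇒ bp = a − bp ⇒ p = a/(2b).
p = 732/(2·5.7) ≈ 64.21.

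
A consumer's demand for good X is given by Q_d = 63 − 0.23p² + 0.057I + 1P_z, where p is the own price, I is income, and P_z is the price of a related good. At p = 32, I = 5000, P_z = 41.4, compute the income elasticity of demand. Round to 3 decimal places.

At the given point, Q_d = 63 − 0.23(32)² + 0.057(5000) + 1(41.4) = 63 − 235.52 + 285 + 41.4 = 153.88.
∂Q_d/∂I = +0.057, so E_I = 0.057·(5000/153.88) ≈ 1.852.
E_I > 1: normal good (luxury).

1.852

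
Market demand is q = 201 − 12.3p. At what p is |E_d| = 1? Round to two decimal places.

8.17

For linear demand q = a − bp, E = −bp/(a − bp). |E| = 1 ⇒ bp = a − bp ⇒ p = a/(2b).
p = 201/(2·12.3) ≈ 8.17.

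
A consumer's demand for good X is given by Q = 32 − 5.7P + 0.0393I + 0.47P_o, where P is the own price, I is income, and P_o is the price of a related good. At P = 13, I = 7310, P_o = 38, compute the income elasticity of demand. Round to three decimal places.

1.092

Q = 32 − 5.7(13) + 0.0393(7310) + 0.47(38) = 32 − 74.1 + 287.283 + 17.86 = 263.043.
∂Q/∂I = +0.0393, so E_I = 0.0393·(7310/263.043) ≈ 1.092.
E_I > 1: normal good (luxury).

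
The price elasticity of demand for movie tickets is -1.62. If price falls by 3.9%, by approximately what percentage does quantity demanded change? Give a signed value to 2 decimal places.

%ΔQ ≈ E × %ΔP = (-1.62) × (-3.9%) ≈ 6.32%.

6.32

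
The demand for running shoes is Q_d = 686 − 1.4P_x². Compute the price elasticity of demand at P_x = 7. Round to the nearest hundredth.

At P_x = 7, Q_d = 617.4.
dQ_d/dP_x = −2·1.4·P_x = −19.6.
Point elasticity E = (dQ_d/dP_x)·(P_x/Q_d) = -19.6 × 7/617.4 ≈ -0.22.
|E| < 1, so demand is inelastic at this price.

-0.22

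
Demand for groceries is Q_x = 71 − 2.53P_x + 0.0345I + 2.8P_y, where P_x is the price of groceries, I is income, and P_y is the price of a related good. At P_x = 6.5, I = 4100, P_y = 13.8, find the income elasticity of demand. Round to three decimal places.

0.603

Q_x = 71 − 2.53(6.5) + 0.0345(4100) + 2.8(13.8) = 71 − 16.445 + 141.45 + 38.64 = 234.645.
∂Q_x/∂I = +0.0345, so E_I = 0.0345·(4100/234.645) ≈ 0.603.
E_I ∈ (0,1): normal good (necessity).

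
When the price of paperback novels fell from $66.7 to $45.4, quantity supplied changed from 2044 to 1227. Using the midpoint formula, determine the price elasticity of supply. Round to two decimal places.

1.31

%Δq = (1227 − 2044)/[(2044 + 1227)/2] = -817/1635.5 ≈ -0.4995.
%Δp = (45.4 − 66.7)/[(66.7 + 45.4)/2] = -21.3/56.05 ≈ -0.3800.
Arc elasticity E = %Δq/%Δp ≈ -0.4995/-0.3800 ≈ 1.31.
|E| > 1: supply is elastic over this range.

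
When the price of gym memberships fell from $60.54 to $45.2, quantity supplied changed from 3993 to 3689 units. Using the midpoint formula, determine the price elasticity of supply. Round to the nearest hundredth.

%ΔQ = (3689 − 3993)/[(3993 + 3689)/2] = -304/3841 ≈ -0.0791.
%Δp = (45.2 − 60.54)/[(60.54 + 45.2)/2] = -15.34/52.87 ≈ -0.2901.
Arc elasticity E = %ΔQ/%Δp ≈ -0.0791/-0.2901 ≈ 0.27.
|E| < 1: supply is inelastic over this range.

0.27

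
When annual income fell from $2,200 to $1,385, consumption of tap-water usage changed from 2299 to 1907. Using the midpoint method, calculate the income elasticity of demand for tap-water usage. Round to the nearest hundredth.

%ΔQ = (1907 − 2299)/[(2299+1907)/2] = -392/2103 ≈ -0.1864.
%ΔY = (1,385 − 2,200)/[(2,200+1,385)/2] = -815/1792.5 ≈ -0.4547.
E_I = %ΔQ/%ΔY ≈ 0.41.
E_I ∈ (0,1): normal good (necessity).

0.41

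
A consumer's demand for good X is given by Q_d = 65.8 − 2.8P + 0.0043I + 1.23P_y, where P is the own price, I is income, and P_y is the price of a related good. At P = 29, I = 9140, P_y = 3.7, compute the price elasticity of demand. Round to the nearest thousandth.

Substituting, Q_d = 65.8 − 2.8(29) + 0.0043(9140) + 1.23(3.7) = 65.8 − 81.2 + 39.302 + 4.551 = 28.453.
∂Q_d/∂P = −2.8, so E_p = (−2.8)·(29/28.453) ≈ -2.854.
|E_p| > 1: demand is elastic.

-2.854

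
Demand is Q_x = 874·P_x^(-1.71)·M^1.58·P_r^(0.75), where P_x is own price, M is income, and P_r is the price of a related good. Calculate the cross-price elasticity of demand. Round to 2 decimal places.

For a Cobb–Douglas (constant-elasticity) form Q_x = A·P_r^α·…, the elasticity with respect to P_r equals the exponent α at every point.
Here the exponent on P_r is 0.75, so the cross-price elasticity of demand is 0.75.

0.75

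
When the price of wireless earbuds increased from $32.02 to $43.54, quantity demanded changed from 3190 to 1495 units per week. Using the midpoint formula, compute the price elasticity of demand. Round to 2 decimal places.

-2.37

%ΔQ = (1495 − 3190)/[(3190 + 1495)/2] = -1695/2342.5 ≈ -0.7236.
%Δp = (43.54 − 32.02)/[(32.02 + 43.54)/2] = 11.52/37.78 ≈ 0.3049.
Arc elasticity E = %ΔQ/%Δp ≈ -0.7236/0.3049 ≈ -2.37.
|E| > 1: demand is elastic over this range.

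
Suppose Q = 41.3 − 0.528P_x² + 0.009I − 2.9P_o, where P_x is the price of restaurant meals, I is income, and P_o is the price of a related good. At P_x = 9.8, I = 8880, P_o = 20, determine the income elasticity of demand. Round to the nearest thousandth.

6.388

First evaluate Q: 41.3 − 0.528(9.8)² + 0.009(8880) − 2.9(20) = 41.3 − 50.7091 + 79.92 − 58 = 12.5109.
∂Q/∂I = +0.009, so E_I = 0.009·(8880/12.5109) ≈ 6.388.
E_I > 1: normal good (luxury).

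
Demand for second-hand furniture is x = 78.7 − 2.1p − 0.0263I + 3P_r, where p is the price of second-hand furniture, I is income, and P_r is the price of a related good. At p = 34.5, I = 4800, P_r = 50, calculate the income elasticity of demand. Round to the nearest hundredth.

At the given point, x = 78.7 − 2.1(34.5) − 0.0263(4800) + 3(50) = 78.7 − 72.45 − 126.24 + 150 = 30.01.
∂x/∂I = −0.0263, so E_I = -0.0263·(4800/30.01) ≈ -4.21.
E_I < 0: inferior good.

-4.21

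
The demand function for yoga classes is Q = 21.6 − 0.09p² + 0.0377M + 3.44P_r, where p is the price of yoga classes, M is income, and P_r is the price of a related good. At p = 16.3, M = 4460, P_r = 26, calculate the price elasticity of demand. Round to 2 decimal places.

At the given point, Q = 21.6 − 0.09(16.3)² + 0.0377(4460) + 3.44(26) = 21.6 − 23.9121 + 168.142 + 89.44 = 255.2699.
∂Q/∂p = −2·0.09·p = -2.934, so E_p = -2.934·(16.3/255.2699) ≈ -0.19.
|E_p| < 1: demand is inelastic.

-0.19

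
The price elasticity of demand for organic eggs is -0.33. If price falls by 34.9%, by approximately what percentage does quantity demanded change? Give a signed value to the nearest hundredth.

%ΔQ ≈ E × %ΔP = (-0.33) × (-34.9%) ≈ 11.52%.

11.52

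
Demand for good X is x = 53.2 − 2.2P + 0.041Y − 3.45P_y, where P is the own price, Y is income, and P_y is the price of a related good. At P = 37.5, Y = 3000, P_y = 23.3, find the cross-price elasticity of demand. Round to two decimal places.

-6.04

x = 53.2 − 2.2(37.5) + 0.041(3000) − 3.45(23.3) = 53.2 − 82.5 + 123 − 80.385 = 13.315.
∂x/∂P_y = −3.45, so E_xy = -3.45·(23.3/13.315) ≈ -6.04.
E_xy < 0: the goods are complements.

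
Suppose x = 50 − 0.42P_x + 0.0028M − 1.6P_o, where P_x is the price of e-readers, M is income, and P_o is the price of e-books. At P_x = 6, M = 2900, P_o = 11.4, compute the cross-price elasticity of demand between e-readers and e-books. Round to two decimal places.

-0.49

First evaluate x: 50 − 0.42(6) + 0.0028(2900) − 1.6(11.4) = 50 − 2.52 + 8.12 − 18.24 = 37.36.
∂x/∂P_o = −1.6, so E_xy = -1.6·(11.4/37.36) ≈ -0.49.
E_xy < 0: the goods are complements.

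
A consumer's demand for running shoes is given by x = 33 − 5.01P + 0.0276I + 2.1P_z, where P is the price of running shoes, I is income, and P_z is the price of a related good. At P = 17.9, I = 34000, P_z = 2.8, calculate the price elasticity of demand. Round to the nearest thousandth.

-0.101

First evaluate x: 33 − 5.01(17.9) + 0.0276(34000) + 2.1(2.8) = 33 − 89.679 + 938.4 + 5.88 = 887.601.
∂x/∂P = −5.01, so E_p = (−5.01)·(17.9/887.601) ≈ -0.101.
|E_p| < 1: demand is inelastic.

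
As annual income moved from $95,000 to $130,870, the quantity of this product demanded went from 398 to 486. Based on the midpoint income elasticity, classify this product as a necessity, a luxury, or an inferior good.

necessity

%ΔQ = (486 − 398)/[(398+486)/2] = 88/442 ≈ 0.1991.
%ΔI = (130,870 − 95,000)/[(95,000+130,870)/2] = 35870/112935 ≈ 0.3176.
E_I = %ΔQ/%ΔI ≈ 0.627.
E_I ∈ (0,1): normal good (necessity).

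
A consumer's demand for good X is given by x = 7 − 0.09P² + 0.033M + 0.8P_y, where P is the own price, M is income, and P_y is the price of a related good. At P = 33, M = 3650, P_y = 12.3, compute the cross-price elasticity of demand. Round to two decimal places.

0.25

Evaluating quantity at (P, M, P_y) gives x = 7 − 0.09(33)² + 0.033(3650) + 0.8(12.3) = 7 − 98.01 + 120.45 + 9.84 = 39.28.
∂x/∂P_y = +0.8, so E_xy = 0.8·(12.3/39.28) ≈ 0.25.
E_xy > 0: the goods are substitutes.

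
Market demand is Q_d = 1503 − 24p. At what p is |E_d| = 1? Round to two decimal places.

For linear demand Q_d = a − bp, E = −bp/(a − bp). |E| = 1 ⇒ bp = a − bp ⇒ p = a/(2b).
p = 1503/(2·24) ≈ 31.31.

31.31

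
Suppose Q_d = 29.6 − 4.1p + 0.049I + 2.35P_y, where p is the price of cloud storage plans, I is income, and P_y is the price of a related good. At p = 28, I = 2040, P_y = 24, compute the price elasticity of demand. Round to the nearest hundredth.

-1.61

Substituting, Q_d = 29.6 − 4.1(28) + 0.049(2040) + 2.35(24) = 29.6 − 114.8 + 99.96 + 56.4 = 71.16.
∂Q_d/∂p = −4.1, so E_p = (−4.1)·(28/71.16) ≈ -1.61.
|E_p| > 1: demand is elastic.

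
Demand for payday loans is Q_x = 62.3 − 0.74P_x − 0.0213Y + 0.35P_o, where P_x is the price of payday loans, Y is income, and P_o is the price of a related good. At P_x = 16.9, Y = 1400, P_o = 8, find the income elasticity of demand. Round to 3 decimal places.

-1.309

Substituting, Q_x = 62.3 − 0.74(16.9) − 0.0213(1400) + 0.35(8) = 62.3 − 12.506 − 29.82 + 2.8 = 22.774.
∂Q_x/∂Y = −0.0213, so E_I = -0.0213·(1400/22.774) ≈ -1.309.
E_I < 0: inferior good.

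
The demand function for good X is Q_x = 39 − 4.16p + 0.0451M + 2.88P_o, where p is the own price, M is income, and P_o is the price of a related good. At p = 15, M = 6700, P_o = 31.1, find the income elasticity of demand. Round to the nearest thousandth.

Evaluating quantity at (p, M, P_o) gives Q_x = 39 − 4.16(15) + 0.0451(6700) + 2.88(31.1) = 39 − 62.4 + 302.17 + 89.568 = 368.338.
∂Q_x/∂M = +0.0451, so E_I = 0.0451·(6700/368.338) ≈ 0.820.
E_I ∈ (0,1): normal good (necessity).

0.820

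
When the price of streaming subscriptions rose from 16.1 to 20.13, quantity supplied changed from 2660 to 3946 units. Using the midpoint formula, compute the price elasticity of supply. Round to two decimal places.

%Δq = (3946 − 2660)/[(2660 + 3946)/2] = 1286/3303 ≈ 0.3893.
%ΔP = (20.13 − 16.1)/[(16.1 + 20.13)/2] = 4.03/18.115 ≈ 0.2225.
Arc elasticity E = %Δq/%ΔP ≈ 0.3893/0.2225 ≈ 1.75.
|E| > 1: supply is elastic over this range.

1.75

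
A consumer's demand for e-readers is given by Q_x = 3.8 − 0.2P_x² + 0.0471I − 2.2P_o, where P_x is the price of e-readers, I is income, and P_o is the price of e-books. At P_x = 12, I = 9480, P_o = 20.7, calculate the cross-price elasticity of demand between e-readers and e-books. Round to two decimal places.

First evaluate Q_x: 3.8 − 0.2(12)² + 0.0471(9480) − 2.2(20.7) = 3.8 − 28.8 + 446.508 − 45.54 = 375.968.
∂Q_x/∂P_o = −2.2, so E_xy = -2.2·(20.7/375.968) ≈ -0.12.
E_xy < 0: the goods are complements.

-0.12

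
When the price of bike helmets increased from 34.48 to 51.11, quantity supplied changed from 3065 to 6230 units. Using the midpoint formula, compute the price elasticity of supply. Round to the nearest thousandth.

1.752

%Δq = (6230 − 3065)/[(3065 + 6230)/2] = 3165/4647.5 ≈ 0.6810.
%Δp = (51.11 − 34.48)/[(34.48 + 51.11)/2] = 16.63/42.795 ≈ 0.3886.
Arc elasticity E = %Δq/%Δp ≈ 0.6810/0.3886 ≈ 1.752.
|E| > 1: supply is elastic over this range.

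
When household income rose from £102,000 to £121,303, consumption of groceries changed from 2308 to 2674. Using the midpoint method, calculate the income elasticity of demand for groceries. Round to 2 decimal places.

%ΔQ = (2674 − 2308)/[(2308+2674)/2] = 366/2491 ≈ 0.1469.
%ΔI = (121,303 − 102,000)/[(102,000+121,303)/2] = 19303/111651.5 ≈ 0.1729.
E_I = %ΔQ/%ΔI ≈ 0.85.
E_I ∈ (0,1): normal good (necessity).

0.85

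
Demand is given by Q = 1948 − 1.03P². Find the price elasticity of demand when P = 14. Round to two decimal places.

-0.23

At P = 14, Q = 1746.12.
dQ/dP = −2·1.03·P = −28.84.
Point elasticity E = (dQ/dP)·(P/Q) = -28.84 × 14/1746.12 ≈ -0.23.
|E| < 1, so demand is inelastic at this price.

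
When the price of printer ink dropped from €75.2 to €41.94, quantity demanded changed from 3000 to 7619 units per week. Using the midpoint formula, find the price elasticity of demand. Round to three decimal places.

%Δq = (7619 − 3000)/[(3000 + 7619)/2] = 4619/5309.5 ≈ 0.8700.
%ΔP = (41.94 − 75.2)/[(75.2 + 41.94)/2] = -33.26/58.57 ≈ -0.5679.
Arc elasticity E = %Δq/%ΔP ≈ 0.8700/-0.5679 ≈ -1.532.
|E| > 1: demand is elastic over this range.

-1.532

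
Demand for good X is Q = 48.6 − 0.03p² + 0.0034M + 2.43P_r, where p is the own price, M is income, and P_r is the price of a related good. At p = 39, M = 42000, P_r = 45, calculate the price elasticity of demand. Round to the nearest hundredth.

-0.36

Q = 48.6 − 0.03(39)² + 0.0034(42000) + 2.43(45) = 48.6 − 45.63 + 142.8 + 109.35 = 255.12.
∂Q/∂p = −2·0.03·p = -2.34, so E_p = -2.34·(39/255.12) ≈ -0.36.
|E_p| < 1: demand is inelastic.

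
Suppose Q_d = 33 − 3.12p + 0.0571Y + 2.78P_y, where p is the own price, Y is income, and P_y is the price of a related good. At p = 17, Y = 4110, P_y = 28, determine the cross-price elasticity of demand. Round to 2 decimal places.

0.27

At the given point, Q_d = 33 − 3.12(17) + 0.0571(4110) + 2.78(28) = 33 − 53.04 + 234.681 + 77.84 = 292.481.
∂Q_d/∂P_y = +2.78, so E_xy = 2.78·(28/292.481) ≈ 0.27.
E_xy > 0: the goods are substitutes.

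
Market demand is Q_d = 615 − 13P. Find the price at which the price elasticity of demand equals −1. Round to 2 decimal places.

For linear demand Q_d = a − bP, E = −bP/(a − bP). |E| = 1 ⇒ bP = a − bP ⇒ P = a/(2b).
P = 615/(2·13) ≈ 23.65.

23.65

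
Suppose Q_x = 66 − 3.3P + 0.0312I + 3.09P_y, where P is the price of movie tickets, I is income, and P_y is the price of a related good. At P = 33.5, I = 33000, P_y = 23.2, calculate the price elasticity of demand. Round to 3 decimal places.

Evaluating quantity at (P, I, P_y) gives Q_x = 66 − 3.3(33.5) + 0.0312(33000) + 3.09(23.2) = 66 − 110.55 + 1029.6 + 71.688 = 1056.738.
∂Q_x/∂P = −3.3, so E_p = (−3.3)·(33.5/1056.738) ≈ -0.105.
|E_p| < 1: demand is inelastic.

-0.105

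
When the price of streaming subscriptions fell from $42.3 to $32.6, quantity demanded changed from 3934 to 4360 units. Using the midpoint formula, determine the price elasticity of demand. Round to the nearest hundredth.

%Δq = (4360 − 3934)/[(3934 + 4360)/2] = 426/4147 ≈ 0.1027.
%ΔP = (32.6 − 42.3)/[(42.3 + 32.6)/2] = -9.7/37.45 ≈ -0.2590.
Arc elasticity E = %Δq/%ΔP ≈ 0.1027/-0.2590 ≈ -0.40.
|E| < 1: demand is inelastic over this range.

-0.40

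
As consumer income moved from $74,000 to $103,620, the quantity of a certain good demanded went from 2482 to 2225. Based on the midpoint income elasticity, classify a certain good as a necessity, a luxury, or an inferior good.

%ΔQ = (2225 − 2482)/[(2482+2225)/2] = -257/2353.5 ≈ -0.1092.
%ΔI = (103,620 − 74,000)/[(74,000+103,620)/2] = 29620/88810 ≈ 0.3335.
E_I = %ΔQ/%ΔI ≈ -0.327.
E_I < 0: inferior good.

inferior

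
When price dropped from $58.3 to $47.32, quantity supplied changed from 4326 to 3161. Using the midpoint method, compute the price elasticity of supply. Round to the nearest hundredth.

%Δq = (3161 − 4326)/[(4326 + 3161)/2] = -1165/3743.5 ≈ -0.3112.
%ΔP = (47.32 − 58.3)/[(58.3 + 47.32)/2] = -10.98/52.81 ≈ -0.2079.
Arc elasticity E = %Δq/%ΔP ≈ -0.3112/-0.2079 ≈ 1.50.
|E| > 1: supply is elastic over this range.

1.50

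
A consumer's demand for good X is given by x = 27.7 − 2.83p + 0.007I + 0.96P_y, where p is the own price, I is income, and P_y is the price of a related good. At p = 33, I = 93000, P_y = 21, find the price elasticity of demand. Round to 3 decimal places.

Substituting, x = 27.7 − 2.83(33) + 0.007(93000) + 0.96(21) = 27.7 − 93.39 + 651 + 20.16 = 605.47.
∂x/∂p = −2.83, so E_p = (−2.83)·(33/605.47) ≈ -0.154.
|E_p| < 1: demand is inelastic.

-0.154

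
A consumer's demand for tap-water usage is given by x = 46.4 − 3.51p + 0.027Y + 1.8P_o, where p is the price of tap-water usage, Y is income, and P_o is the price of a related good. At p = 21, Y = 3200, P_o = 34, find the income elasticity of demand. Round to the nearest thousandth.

x = 46.4 − 3.51(21) + 0.027(3200) + 1.8(34) = 46.4 − 73.71 + 86.4 + 61.2 = 120.29.
∂x/∂Y = +0.027, so E_I = 0.027·(3200/120.29) ≈ 0.718.
E_I ∈ (0,1): normal good (necessity).

0.718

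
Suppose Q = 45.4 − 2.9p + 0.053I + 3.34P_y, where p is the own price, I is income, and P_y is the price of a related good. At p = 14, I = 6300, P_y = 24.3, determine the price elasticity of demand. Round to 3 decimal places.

Evaluating quantity at (p, I, P_y) gives Q = 45.4 − 2.9(14) + 0.053(6300) + 3.34(24.3) = 45.4 − 40.6 + 333.9 + 81.162 = 419.862.
∂Q/∂p = −2.9, so E_p = (−2.9)·(14/419.862) ≈ -0.097.
|E_p| < 1: demand is inelastic.

-0.097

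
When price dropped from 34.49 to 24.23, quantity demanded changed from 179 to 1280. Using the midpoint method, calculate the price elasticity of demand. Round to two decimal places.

-4.32

%ΔQ = (1280 − 179)/[(179 + 1280)/2] = 1101/729.5 ≈ 1.5093.
%ΔP = (24.23 − 34.49)/[(34.49 + 24.23)/2] = -10.26/29.36 ≈ -0.3495.
Arc elasticity E = %ΔQ/%ΔP ≈ 1.5093/-0.3495 ≈ -4.32.
|E| > 1: demand is elastic over this range.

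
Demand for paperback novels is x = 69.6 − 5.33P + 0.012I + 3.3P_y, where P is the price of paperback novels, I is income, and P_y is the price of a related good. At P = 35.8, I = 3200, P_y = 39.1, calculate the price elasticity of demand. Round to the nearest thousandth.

Substituting, x = 69.6 − 5.33(35.8) + 0.012(3200) + 3.3(39.1) = 69.6 − 190.814 + 38.4 + 129.03 = 46.216.
∂x/∂P = −5.33, so E_p = (−5.33)·(35.8/46.216) ≈ -4.129.
|E_p| > 1: demand is elastic.

-4.129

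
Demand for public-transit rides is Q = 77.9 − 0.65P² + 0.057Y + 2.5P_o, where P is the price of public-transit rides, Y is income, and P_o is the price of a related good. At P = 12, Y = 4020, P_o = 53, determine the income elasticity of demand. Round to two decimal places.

0.66

At the given point, Q = 77.9 − 0.65(12)² + 0.057(4020) + 2.5(53) = 77.9 − 93.6 + 229.14 + 132.5 = 345.94.
∂Q/∂Y = +0.057, so E_I = 0.057·(4020/345.94) ≈ 0.66.
E_I ∈ (0,1): normal good (necessity).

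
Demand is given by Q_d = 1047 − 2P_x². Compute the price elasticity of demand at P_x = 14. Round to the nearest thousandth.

-1.197

At P_x = 14, Q_d = 655.
dQ_d/dP_x = −2·2·P_x = −56.
Point elasticity E = (dQ_d/dP_x)·(P_x/Q_d) = -56 × 14/655 ≈ -1.197.
|E| > 1, so demand is elastic at this price.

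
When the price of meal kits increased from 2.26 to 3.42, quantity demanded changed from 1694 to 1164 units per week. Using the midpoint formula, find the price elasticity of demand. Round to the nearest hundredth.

-0.91

%Δq = (1164 − 1694)/[(1694 + 1164)/2] = -530/1429 ≈ -0.3709.
%ΔP = (3.42 − 2.26)/[(2.26 + 3.42)/2] = 1.16/2.84 ≈ 0.4085.
Arc elasticity E = %Δq/%ΔP ≈ -0.3709/0.4085 ≈ -0.91.
|E| < 1: demand is inelastic over this range.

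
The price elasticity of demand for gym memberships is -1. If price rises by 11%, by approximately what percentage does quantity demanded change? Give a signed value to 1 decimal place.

%ΔQ ≈ E × %ΔP = (-1) × (11%) = -11.0%.

-11.0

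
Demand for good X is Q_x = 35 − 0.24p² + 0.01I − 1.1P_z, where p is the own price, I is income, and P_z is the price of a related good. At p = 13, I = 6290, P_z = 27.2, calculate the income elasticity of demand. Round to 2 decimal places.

Evaluating quantity at (p, I, P_z) gives Q_x = 35 − 0.24(13)² + 0.01(6290) − 1.1(27.2) = 35 − 40.56 + 62.9 − 29.92 = 27.42.
∂Q_x/∂I = +0.01, so E_I = 0.01·(6290/27.42) ≈ 2.29.
E_I > 1: normal good (luxury).

2.29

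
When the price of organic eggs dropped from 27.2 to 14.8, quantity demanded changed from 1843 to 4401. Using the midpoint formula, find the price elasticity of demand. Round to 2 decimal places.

-1.39

%ΔQ = (4401 − 1843)/[(1843 + 4401)/2] = 2558/3122 ≈ 0.8193.
%Δp = (14.8 − 27.2)/[(27.2 + 14.8)/2] = -12.4/21 ≈ -0.5905.
Arc elasticity E = %ΔQ/%Δp ≈ 0.8193/-0.5905 ≈ -1.39.
|E| > 1: demand is elastic over this range.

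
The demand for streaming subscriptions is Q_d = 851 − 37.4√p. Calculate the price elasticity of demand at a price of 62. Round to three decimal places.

-0.265

At p = 62, Q_d = 556.5121.
dQ_d/dp = −37.4/(2√p) = −37.4/(2·7.874).
Point elasticity E = (dQ_d/dp)·(p/Q_d) = -2.3749 × 62/556.5121 ≈ -0.265.
|E| < 1, so demand is inelastic at this price.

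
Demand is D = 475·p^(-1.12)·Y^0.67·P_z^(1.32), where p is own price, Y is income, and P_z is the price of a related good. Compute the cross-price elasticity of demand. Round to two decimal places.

1.32

For a Cobb–Douglas (constant-elasticity) form D = A·P_z^α·…, the elasticity with respect to P_z equals the exponent α at every point.
Here the exponent on P_z is 1.32, so the cross-price elasticity of demand is 1.32.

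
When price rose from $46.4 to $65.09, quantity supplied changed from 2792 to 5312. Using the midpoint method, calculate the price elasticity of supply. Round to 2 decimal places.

1.85

%ΔQ = (5312 − 2792)/[(2792 + 5312)/2] = 2520/4052 ≈ 0.6219.
%ΔP = (65.09 − 46.4)/[(46.4 + 65.09)/2] = 18.69/55.745 ≈ 0.3353.
Arc elasticity E = %ΔQ/%ΔP ≈ 0.6219/0.3353 ≈ 1.85.
|E| > 1: supply is elastic over this range.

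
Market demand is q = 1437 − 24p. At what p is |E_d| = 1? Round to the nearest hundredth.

29.94

For linear demand q = a − bp, E = −bp/(a − bp). |E| = 1 ⇒ bp = a − bp ⇒ p = a/(2b).
p = 1437/(2·24) ≈ 29.94.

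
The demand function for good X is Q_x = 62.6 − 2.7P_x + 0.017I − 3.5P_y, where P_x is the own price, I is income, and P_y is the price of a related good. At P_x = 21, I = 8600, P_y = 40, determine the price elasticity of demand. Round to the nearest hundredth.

-4.69

Q_x = 62.6 − 2.7(21) + 0.017(8600) − 3.5(40) = 62.6 − 56.7 + 146.2 − 140 = 12.1.
∂Q_x/∂P_x = −2.7, so E_p = (−2.7)·(21/12.1) ≈ -4.69.
|E_p| > 1: demand is elastic.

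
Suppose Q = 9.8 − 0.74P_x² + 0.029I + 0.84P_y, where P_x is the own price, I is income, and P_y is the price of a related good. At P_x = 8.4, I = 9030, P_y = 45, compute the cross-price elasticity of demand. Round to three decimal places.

Q = 9.8 − 0.74(8.4)² + 0.029(9030) + 0.84(45) = 9.8 − 52.2144 + 261.87 + 37.8 = 257.2556.
∂Q/∂P_y = +0.84, so E_xy = 0.84·(45/257.2556) ≈ 0.147.
E_xy > 0: the goods are substitutes.

0.147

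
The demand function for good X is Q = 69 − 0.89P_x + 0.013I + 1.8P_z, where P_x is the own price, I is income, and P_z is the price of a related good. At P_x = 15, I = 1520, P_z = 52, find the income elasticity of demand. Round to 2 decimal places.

0.12

First evaluate Q: 69 − 0.89(15) + 0.013(1520) + 1.8(52) = 69 − 13.35 + 19.76 + 93.6 = 169.01.
∂Q/∂I = +0.013, so E_I = 0.013·(1520/169.01) ≈ 0.12.
E_I ∈ (0,1): normal good (necessity).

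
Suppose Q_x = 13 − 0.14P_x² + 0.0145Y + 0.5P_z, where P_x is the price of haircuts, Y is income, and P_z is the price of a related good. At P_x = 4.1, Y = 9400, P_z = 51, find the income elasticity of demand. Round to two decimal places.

0.79

Evaluating quantity at (P_x, Y, P_z) gives Q_x = 13 − 0.14(4.1)² + 0.0145(9400) + 0.5(51) = 13 − 2.3534 + 136.3 + 25.5 = 172.4466.
∂Q_x/∂Y = +0.0145, so E_I = 0.0145·(9400/172.4466) ≈ 0.79.
E_I ∈ (0,1): normal good (necessity).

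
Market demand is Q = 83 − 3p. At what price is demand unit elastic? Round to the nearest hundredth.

For linear demand Q = a − bp, E = −bp/(a − bp). |E| = 1 ⇒ bp = a − bp ⇒ p = a/(2b).
p = 83/(2·3) ≈ 13.83.

13.83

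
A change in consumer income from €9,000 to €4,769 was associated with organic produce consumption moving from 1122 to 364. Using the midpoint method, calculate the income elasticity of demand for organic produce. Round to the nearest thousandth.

1.660

%ΔQ = (364 − 1122)/[(1122+364)/2] = -758/743 ≈ -1.0202.
%ΔM = (4,769 − 9,000)/[(9,000+4,769)/2] = -4231/6884.5 ≈ -0.6146.
E_I = %ΔQ/%ΔM ≈ 1.660.
E_I > 1: normal good (luxury).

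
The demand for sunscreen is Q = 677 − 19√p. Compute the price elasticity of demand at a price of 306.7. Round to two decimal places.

-0.48

At p = 306.7, Q = 344.2558.
dQ/dp = −19/(2√p) = −19/(2·17.5129).
Point elasticity E = (dQ/dp)·(p/Q) = -0.5425 × 306.7/344.2558 ≈ -0.48.
|E| < 1, so demand is inelastic at this price.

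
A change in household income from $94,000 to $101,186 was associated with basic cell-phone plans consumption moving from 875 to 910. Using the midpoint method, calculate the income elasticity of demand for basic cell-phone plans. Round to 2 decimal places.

%ΔQ = (910 − 875)/[(875+910)/2] = 35/892.5 ≈ 0.0392.
%ΔM = (101,186 − 94,000)/[(94,000+101,186)/2] = 7186/97593 ≈ 0.0736.
E_I = %ΔQ/%ΔM ≈ 0.53.
E_I ∈ (0,1): normal good (necessity).

0.53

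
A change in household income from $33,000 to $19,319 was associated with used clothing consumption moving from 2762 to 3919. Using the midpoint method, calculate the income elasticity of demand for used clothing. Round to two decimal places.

%ΔQ = (3919 − 2762)/[(2762+3919)/2] = 1157/3340.5 ≈ 0.3464.
%ΔI = (19,319 − 33,000)/[(33,000+19,319)/2] = -13681/26159.5 ≈ -0.5230.
E_I = %ΔQ/%ΔI ≈ -0.66.
E_I < 0: inferior good.

-0.66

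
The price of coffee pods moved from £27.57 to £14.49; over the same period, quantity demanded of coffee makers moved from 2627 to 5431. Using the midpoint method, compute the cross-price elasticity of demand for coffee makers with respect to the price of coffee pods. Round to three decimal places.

-1.119

%ΔQ_x = (5431 − 2627)/[(2627+5431)/2] = 2804/4029 ≈ 0.6960.
%ΔP_y = (14.49 − 27.57)/[(27.57+14.49)/2] ≈ -0.6220.
E_xy = 0.6960/-0.6220 ≈ -1.119.
E_xy < 0, so coffee makers and coffee pods are complements.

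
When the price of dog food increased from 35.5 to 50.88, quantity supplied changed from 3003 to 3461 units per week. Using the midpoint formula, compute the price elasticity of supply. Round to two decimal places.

0.40

%Δq = (3461 − 3003)/[(3003 + 3461)/2] = 458/3232 ≈ 0.1417.
%ΔP = (50.88 − 35.5)/[(35.5 + 50.88)/2] = 15.38/43.19 ≈ 0.3561.
Arc elasticity E = %Δq/%ΔP ≈ 0.1417/0.3561 ≈ 0.40.
|E| < 1: supply is inelastic over this range.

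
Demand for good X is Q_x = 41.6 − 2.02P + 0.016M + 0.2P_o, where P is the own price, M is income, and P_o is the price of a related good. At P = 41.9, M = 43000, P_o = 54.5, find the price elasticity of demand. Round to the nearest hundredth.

First evaluate Q_x: 41.6 − 2.02(41.9) + 0.016(43000) + 0.2(54.5) = 41.6 − 84.638 + 688 + 10.9 = 655.862.
∂Q_x/∂P = −2.02, so E_p = (−2.02)·(41.9/655.862) ≈ -0.13.
|E_p| < 1: demand is inelastic.

-0.13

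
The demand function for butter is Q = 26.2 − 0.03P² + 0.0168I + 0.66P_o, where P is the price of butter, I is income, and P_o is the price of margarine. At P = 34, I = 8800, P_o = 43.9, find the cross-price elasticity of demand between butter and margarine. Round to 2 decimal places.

0.17

At the given point, Q = 26.2 − 0.03(34)² + 0.0168(8800) + 0.66(43.9) = 26.2 − 34.68 + 147.84 + 28.974 = 168.334.
∂Q/∂P_o = +0.66, so E_xy = 0.66·(43.9/168.334) ≈ 0.17.
E_xy > 0: the goods are substitutes.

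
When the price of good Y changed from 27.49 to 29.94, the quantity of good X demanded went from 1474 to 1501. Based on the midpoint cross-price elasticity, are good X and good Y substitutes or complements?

substitutes

%ΔQ_x = (1501 − 1474)/[(1474+1501)/2] = 27/1487.5 ≈ 0.0182.
%ΔP_y = (29.94 − 27.49)/[(27.49+29.94)/2] ≈ 0.0853.
E_xy = 0.0182/0.0853 ≈ 0.213.
E_xy > 0, so the goods are substitutes.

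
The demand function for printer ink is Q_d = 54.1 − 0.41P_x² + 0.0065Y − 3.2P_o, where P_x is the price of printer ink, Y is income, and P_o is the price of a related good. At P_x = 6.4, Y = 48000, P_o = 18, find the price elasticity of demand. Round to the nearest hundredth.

-0.12

Substituting, Q_d = 54.1 − 0.41(6.4)² + 0.0065(48000) − 3.2(18) = 54.1 − 16.7936 + 312 − 57.6 = 291.7064.
∂Q_d/∂P_x = −2·0.41·P_x = -5.248, so E_p = -5.248·(6.4/291.7064) ≈ -0.12.
|E_p| < 1: demand is inelastic.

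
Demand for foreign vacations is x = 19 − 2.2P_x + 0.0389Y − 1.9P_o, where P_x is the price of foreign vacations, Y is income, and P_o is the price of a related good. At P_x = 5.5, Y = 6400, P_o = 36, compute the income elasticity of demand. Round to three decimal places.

Evaluating quantity at (P_x, Y, P_o) gives x = 19 − 2.2(5.5) + 0.0389(6400) − 1.9(36) = 19 − 12.1 + 248.96 − 68.4 = 187.46.
∂x/∂Y = +0.0389, so E_I = 0.0389·(6400/187.46) ≈ 1.328.
E_I > 1: normal good (luxury).

1.328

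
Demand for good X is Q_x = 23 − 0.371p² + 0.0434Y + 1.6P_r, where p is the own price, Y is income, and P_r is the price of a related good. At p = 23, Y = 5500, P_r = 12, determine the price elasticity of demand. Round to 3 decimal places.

Evaluating quantity at (p, Y, P_r) gives Q_x = 23 − 0.371(23)² + 0.0434(5500) + 1.6(12) = 23 − 196.259 + 238.7 + 19.2 = 84.641.
∂Q_x/∂p = −2·0.371·p = -17.066, so E_p = -17.066·(23/84.641) ≈ -4.637.
|E_p| > 1: demand is elastic.

-4.637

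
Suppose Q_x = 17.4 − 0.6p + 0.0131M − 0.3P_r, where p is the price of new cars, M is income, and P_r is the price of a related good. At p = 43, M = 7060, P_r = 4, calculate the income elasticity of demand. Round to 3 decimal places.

1.116

At the given point, Q_x = 17.4 − 0.6(43) + 0.0131(7060) − 0.3(4) = 17.4 − 25.8 + 92.486 − 1.2 = 82.886.
∂Q_x/∂M = +0.0131, so E_I = 0.0131·(7060/82.886) ≈ 1.116.
E_I > 1: normal good (luxury).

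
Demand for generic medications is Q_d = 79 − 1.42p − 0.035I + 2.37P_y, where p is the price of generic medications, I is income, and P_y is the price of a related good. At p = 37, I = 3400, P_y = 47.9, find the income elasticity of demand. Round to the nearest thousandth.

First evaluate Q_d: 79 − 1.42(37) − 0.035(3400) + 2.37(47.9) = 79 − 52.54 − 119 + 113.523 = 20.983.
∂Q_d/∂I = −0.035, so E_I = -0.035·(3400/20.983) ≈ -5.671.
E_I < 0: inferior good.

-5.671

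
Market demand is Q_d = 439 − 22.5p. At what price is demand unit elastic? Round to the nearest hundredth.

For linear demand Q_d = a − bp, E = −bp/(a − bp). |E| = 1 ⇒ bp = a − bp ⇒ p = a/(2b).
p = 439/(2·22.5) ≈ 9.76.

9.76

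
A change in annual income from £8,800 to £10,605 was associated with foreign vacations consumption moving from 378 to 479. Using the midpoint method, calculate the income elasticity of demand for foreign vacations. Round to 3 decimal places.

%ΔQ = (479 − 378)/[(378+479)/2] = 101/428.5 ≈ 0.2357.
%ΔI = (10,605 − 8,800)/[(8,800+10,605)/2] = 1805/9702.5 ≈ 0.1860.
E_I = %ΔQ/%ΔI ≈ 1.267.
E_I > 1: normal good (luxury).

1.267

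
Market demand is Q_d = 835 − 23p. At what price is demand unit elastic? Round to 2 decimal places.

For linear demand Q_d = a − bp, E = −bp/(a − bp). |E| = 1 ⇒ bp = a − bp ⇒ p = a/(2b).
p = 835/(2·23) ≈ 18.15.

18.15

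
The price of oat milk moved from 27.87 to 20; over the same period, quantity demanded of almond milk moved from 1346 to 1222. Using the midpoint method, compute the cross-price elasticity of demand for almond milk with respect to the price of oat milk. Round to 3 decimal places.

%ΔQ_x = (1222 − 1346)/[(1346+1222)/2] = -124/1284 ≈ -0.0966.
%ΔP_y = (20 − 27.87)/[(27.87+20)/2] ≈ -0.3288.
E_xy = -0.0966/-0.3288 ≈ 0.294.
E_xy > 0, so almond milk and oat milk are substitutes.

0.294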